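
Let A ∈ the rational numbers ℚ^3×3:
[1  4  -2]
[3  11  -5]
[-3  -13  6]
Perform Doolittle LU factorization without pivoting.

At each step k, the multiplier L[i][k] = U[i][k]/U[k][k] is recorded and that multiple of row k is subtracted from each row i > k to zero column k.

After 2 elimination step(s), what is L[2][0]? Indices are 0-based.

L[2][0] = -3

Step 1: pivot at (0,0) is 1.
  row1 ← row1 − (3)·row0  ⇒  L[1][0]=3, U row1=(0, -1, 1)
  row2 ← row2 − (-3)·row0  ⇒  L[2][0]=-3, U row2=(0, -1, 0)
Step 2: pivot at (1,1) is -1.
  row2 ← row2 − (1)·row1  ⇒  L[2][1]=1, U row2=(0, 0, -1)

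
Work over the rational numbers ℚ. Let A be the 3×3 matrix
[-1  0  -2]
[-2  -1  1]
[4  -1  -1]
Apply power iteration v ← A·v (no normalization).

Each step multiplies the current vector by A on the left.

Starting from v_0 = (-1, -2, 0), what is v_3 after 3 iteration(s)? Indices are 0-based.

v_0 = (-1, -2, 0).
v_1 = A·v_0 = (1, 4, -2).
v_2 = A·v_1 = (3, -8, 2).
v_3 = A·v_2 = (-7, 4, 18).

v_3 = (-7, 4, 18)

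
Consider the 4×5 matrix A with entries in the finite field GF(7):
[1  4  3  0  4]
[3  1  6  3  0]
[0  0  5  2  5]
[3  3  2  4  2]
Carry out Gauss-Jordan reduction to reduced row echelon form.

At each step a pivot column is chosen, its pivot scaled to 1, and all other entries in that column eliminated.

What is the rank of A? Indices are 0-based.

rank = 4

pivot(0,0)=1: scale R0 → (1, 4, 3, 0, 4)
  clear (1,0): R1 −= (3)R0 → (0, 3, 4, 3, 2)
  clear (3,0): R3 −= (3)R0 → (0, 5, 0, 4, 4)
pivot(1,1)=3: scale R1 → (0, 1, 6, 1, 3)
  clear (0,1): R0 −= (4)R1 → (1, 0, 0, 3, 6)
  clear (3,1): R3 −= (5)R1 → (0, 0, 5, 6, 3)
pivot(2,2)=5: scale R2 → (0, 0, 1, 6, 1)
  clear (1,2): R1 −= (6)R2 → (0, 1, 0, 0, 4)
  clear (3,2): R3 −= (5)R2 → (0, 0, 0, 4, 5)
pivot(3,3)=4: scale R3 → (0, 0, 0, 1, 3)
  clear (0,3): R0 −= (3)R3 → (1, 0, 0, 0, 4)
  clear (2,3): R2 −= (6)R3 → (0, 0, 1, 0, 4)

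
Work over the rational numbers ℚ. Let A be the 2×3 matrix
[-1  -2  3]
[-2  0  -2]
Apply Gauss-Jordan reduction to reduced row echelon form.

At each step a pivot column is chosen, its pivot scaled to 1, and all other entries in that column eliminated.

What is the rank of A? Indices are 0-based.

[1] R0 /= -1  ⇒  (1, 2, -3)
     R1 -= -2·R0  ⇒  (0, 4, -8)
[2] R1 /= 4  ⇒  (0, 1, -2)
     R0 -= 2·R1  ⇒  (1, 0, 1)

rank = 2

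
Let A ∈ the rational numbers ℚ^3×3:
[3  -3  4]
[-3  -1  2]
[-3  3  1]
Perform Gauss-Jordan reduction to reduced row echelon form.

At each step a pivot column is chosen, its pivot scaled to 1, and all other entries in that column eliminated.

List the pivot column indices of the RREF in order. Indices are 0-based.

pivot columns: 0, 1, 2

pivot(0,0)=3: scale R0 → (1, -1, 4/3)
  clear (1,0): R1 −= (-3)R0 → (0, -4, 6)
  clear (2,0): R2 −= (-3)R0 → (0, 0, 5)
pivot(1,1)=-4: scale R1 → (0, 1, -3/2)
  clear (0,1): R0 −= (-1)R1 → (1, 0, -1/6)
pivot(2,2)=5: scale R2 → (0, 0, 1)
  clear (0,2): R0 −= (-1/6)R2 → (1, 0, 0)
  clear (1,2): R1 −= (-3/2)R2 → (0, 1, 0)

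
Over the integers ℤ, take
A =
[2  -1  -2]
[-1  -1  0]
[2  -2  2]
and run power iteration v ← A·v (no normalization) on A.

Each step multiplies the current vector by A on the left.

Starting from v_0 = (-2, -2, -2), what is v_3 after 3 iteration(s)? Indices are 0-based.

v_0 = (-2, -2, -2).
v_1 = A·v_0 = (2, 4, -4).
v_2 = A·v_1 = (8, -6, -12).
v_3 = A·v_2 = (46, -2, 4).

v_3 = (46, -2, 4)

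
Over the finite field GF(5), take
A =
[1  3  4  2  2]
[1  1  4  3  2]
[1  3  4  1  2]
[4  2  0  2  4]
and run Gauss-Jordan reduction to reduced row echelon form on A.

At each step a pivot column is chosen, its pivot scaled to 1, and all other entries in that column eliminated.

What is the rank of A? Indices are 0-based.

rank = 4

[1] R0 /= 1  ⇒  (1, 3, 4, 2, 2)
     R1 -= 1·R0  ⇒  (0, 3, 0, 1, 0)
     R2 -= 1·R0  ⇒  (0, 0, 0, 4, 0)
     R3 -= 4·R0  ⇒  (0, 0, 4, 4, 1)
[2] R1 /= 3  ⇒  (0, 1, 0, 2, 0)
     R0 -= 3·R1  ⇒  (1, 0, 4, 1, 2)
[3] R2 <-> R3
[3] R2 /= 4  ⇒  (0, 0, 1, 1, 4)
     R0 -= 4·R2  ⇒  (1, 0, 0, 2, 1)
[4] R3 /= 4  ⇒  (0, 0, 0, 1, 0)
     R0 -= 2·R3  ⇒  (1, 0, 0, 0, 1)
     R1 -= 2·R3  ⇒  (0, 1, 0, 0, 0)
     R2 -= 1·R3  ⇒  (0, 0, 1, 0, 4)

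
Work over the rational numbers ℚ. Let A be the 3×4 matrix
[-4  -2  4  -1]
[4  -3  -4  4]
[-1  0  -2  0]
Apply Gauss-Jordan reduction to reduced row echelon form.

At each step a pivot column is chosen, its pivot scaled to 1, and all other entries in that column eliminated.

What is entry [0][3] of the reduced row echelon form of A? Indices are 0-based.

M[0][3] = 11/30

pivot(0,0)=-4: scale R0 → (1, 1/2, -1, 1/4)
  clear (1,0): R1 −= (4)R0 → (0, -5, 0, 3)
  clear (2,0): R2 −= (-1)R0 → (0, 1/2, -3, 1/4)
pivot(1,1)=-5: scale R1 → (0, 1, 0, -3/5)
  clear (0,1): R0 −= (1/2)R1 → (1, 0, -1, 11/20)
  clear (2,1): R2 −= (1/2)R1 → (0, 0, -3, 11/20)
pivot(2,2)=-3: scale R2 → (0, 0, 1, -11/60)
  clear (0,2): R0 −= (-1)R2 → (1, 0, 0, 11/30)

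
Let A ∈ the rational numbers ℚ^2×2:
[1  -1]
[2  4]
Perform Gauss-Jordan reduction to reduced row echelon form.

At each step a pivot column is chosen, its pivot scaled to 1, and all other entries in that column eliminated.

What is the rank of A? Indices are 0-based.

pivot(0,0)=1: scale R0 → (1, -1)
  clear (1,0): R1 −= (2)R0 → (0, 6)
pivot(1,1)=6: scale R1 → (0, 1)
  clear (0,1): R0 −= (-1)R1 → (1, 0)

rank = 2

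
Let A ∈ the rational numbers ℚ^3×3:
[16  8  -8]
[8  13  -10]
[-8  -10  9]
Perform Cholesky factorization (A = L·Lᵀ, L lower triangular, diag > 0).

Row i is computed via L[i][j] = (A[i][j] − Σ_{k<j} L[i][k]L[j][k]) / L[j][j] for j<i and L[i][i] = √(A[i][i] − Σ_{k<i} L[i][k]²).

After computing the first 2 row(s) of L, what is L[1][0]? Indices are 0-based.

L[1][0] = 2

Step 1: L[0][0] = √(16) = 4.
  L[1][0] = (8) / L[0][0] = 2.
Step 2: L[1][1] = √(9) = 3.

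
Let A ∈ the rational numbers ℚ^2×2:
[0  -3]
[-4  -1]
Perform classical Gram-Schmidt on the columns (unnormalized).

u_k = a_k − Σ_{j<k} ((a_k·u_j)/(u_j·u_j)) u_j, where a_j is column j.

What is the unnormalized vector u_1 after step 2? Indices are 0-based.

Step 1: u_0 = a_0 = (0, -4).
Step 2: u_1 = a_1 − (1/4)·u_0 = (-3, 0).

u_1 = (-3, 0)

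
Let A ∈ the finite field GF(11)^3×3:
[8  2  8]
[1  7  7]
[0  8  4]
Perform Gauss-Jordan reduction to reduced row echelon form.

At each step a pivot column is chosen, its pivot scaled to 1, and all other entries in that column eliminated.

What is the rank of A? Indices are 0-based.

rank = 3

[1] R0 /= 8  ⇒  (1, 3, 1)
     R1 -= 1·R0  ⇒  (0, 4, 6)
[2] R1 /= 4  ⇒  (0, 1, 7)
     R0 -= 3·R1  ⇒  (1, 0, 2)
     R2 -= 8·R1  ⇒  (0, 0, 3)
[3] R2 /= 3  ⇒  (0, 0, 1)
     R0 -= 2·R2  ⇒  (1, 0, 0)
     R1 -= 7·R2  ⇒  (0, 1, 0)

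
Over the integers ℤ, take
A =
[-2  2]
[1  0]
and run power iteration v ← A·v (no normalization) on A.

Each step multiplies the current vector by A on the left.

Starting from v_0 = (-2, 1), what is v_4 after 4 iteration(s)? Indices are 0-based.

v_0 = (-2, 1).
v_1 = A·v_0 = (6, -2).
v_2 = A·v_1 = (-16, 6).
v_3 = A·v_2 = (44, -16).
v_4 = A·v_3 = (-120, 44).

v_4 = (-120, 44)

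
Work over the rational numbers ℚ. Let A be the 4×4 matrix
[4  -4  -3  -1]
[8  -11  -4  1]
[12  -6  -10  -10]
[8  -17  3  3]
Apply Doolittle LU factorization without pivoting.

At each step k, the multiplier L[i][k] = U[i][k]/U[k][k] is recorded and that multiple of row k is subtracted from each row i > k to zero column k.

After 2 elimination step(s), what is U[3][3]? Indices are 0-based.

U[3][3] = -4

Step 1: pivot at (0,0) is 4.
  row1 ← row1 − (2)·row0  ⇒  L[1][0]=2, U row1=(0, -3, 2, 3)
  row2 ← row2 − (3)·row0  ⇒  L[2][0]=3, U row2=(0, 6, -1, -7)
  row3 ← row3 − (2)·row0  ⇒  L[3][0]=2, U row3=(0, -9, 9, 5)
Step 2: pivot at (1,1) is -3.
  row2 ← row2 − (-2)·row1  ⇒  L[2][1]=-2, U row2=(0, 0, 3, -1)
  row3 ← row3 − (3)·row1  ⇒  L[3][1]=3, U row3=(0, 0, 3, -4)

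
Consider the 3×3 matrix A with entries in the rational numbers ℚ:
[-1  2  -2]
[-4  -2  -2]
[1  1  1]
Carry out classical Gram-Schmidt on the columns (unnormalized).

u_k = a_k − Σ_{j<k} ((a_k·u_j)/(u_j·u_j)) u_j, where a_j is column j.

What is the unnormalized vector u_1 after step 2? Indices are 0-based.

Step 1: u_0 = a_0 = (-1, -4, 1).
Step 2: u_1 = a_1 − (7/18)·u_0 = (43/18, -4/9, 11/18).

u_1 = (43/18, -4/9, 11/18)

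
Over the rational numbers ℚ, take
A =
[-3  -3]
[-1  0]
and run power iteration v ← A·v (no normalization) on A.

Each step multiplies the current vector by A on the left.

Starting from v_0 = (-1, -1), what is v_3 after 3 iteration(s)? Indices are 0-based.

v_3 = (81, 21)

v_0 = (-1, -1).
v_1 = A·v_0 = (6, 1).
v_2 = A·v_1 = (-21, -6).
v_3 = A·v_2 = (81, 21).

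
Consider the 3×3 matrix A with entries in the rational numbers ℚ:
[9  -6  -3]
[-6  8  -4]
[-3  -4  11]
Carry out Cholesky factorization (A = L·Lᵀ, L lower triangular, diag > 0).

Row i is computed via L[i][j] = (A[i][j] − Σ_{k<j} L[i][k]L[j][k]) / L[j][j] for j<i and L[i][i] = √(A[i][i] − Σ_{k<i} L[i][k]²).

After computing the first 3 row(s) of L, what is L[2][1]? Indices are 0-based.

L[2][1] = -3

Step 1: L[0][0] = √(9) = 3.
  L[1][0] = (-6) / L[0][0] = -2.
Step 2: L[1][1] = √(4) = 2.
  L[2][0] = (-3) / L[0][0] = -1.
  L[2][1] = (-6) / L[1][1] = -3.
Step 3: L[2][2] = √(1) = 1.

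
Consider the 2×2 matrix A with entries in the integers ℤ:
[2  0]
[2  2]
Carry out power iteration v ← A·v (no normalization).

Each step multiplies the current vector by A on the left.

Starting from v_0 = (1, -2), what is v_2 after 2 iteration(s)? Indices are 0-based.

v_2 = (4, 0)

v_0 = (1, -2).
v_1 = A·v_0 = (2, -2).
v_2 = A·v_1 = (4, 0).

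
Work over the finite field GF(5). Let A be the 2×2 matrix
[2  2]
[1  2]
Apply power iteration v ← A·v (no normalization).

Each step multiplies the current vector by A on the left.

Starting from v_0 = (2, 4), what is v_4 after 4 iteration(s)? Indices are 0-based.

v_0 = (2, 4).
v_1 = A·v_0 = (2, 0).
v_2 = A·v_1 = (4, 2).
v_3 = A·v_2 = (2, 3).
v_4 = A·v_3 = (0, 3).

v_4 = (0, 3)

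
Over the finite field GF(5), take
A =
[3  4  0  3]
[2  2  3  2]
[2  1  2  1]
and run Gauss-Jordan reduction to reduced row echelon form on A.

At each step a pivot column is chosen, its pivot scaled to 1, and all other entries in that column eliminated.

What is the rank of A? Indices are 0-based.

step 1: normalize row 0 (÷3) = (1, 3, 0, 1)
  row 1: subtract 2×row0 = (0, 1, 3, 0)
  row 2: subtract 2×row0 = (0, 0, 2, 4)
step 2: normalize row 1 (÷1) = (0, 1, 3, 0)
  row 0: subtract 3×row1 = (1, 0, 1, 1)
step 3: normalize row 2 (÷2) = (0, 0, 1, 2)
  row 0: subtract 1×row2 = (1, 0, 0, 4)
  row 1: subtract 3×row2 = (0, 1, 0, 4)

rank = 3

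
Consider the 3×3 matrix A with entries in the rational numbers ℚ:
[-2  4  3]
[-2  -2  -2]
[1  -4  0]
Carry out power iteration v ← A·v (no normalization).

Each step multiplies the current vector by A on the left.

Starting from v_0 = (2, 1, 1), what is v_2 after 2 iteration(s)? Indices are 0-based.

v_0 = (2, 1, 1).
v_1 = A·v_0 = (3, -8, -2).
v_2 = A·v_1 = (-44, 14, 35).

v_2 = (-44, 14, 35)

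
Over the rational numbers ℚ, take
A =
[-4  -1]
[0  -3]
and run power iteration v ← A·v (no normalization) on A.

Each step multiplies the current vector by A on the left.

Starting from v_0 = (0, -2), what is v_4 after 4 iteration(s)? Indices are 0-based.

v_0 = (0, -2).
v_1 = A·v_0 = (2, 6).
v_2 = A·v_1 = (-14, -18).
v_3 = A·v_2 = (74, 54).
v_4 = A·v_3 = (-350, -162).

v_4 = (-350, -162)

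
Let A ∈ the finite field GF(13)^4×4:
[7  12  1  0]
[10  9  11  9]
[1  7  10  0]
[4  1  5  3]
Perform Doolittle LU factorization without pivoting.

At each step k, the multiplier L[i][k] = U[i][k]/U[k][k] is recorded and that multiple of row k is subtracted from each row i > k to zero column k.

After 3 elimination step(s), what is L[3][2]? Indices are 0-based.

L[3][2] = 7

Step 1: pivot at (0,0) is 7.
  row1 ← row1 − (7)·row0  ⇒  L[1][0]=7, U row1=(0, 3, 4, 9)
  row2 ← row2 − (2)·row0  ⇒  L[2][0]=2, U row2=(0, 9, 8, 0)
  row3 ← row3 − (8)·row0  ⇒  L[3][0]=8, U row3=(0, 9, 10, 3)
Step 2: pivot at (1,1) is 3.
  row2 ← row2 − (3)·row1  ⇒  L[2][1]=3, U row2=(0, 0, 9, 12)
  row3 ← row3 − (3)·row1  ⇒  L[3][1]=3, U row3=(0, 0, 11, 2)
Step 3: pivot at (2,2) is 9.
  row3 ← row3 − (7)·row2  ⇒  L[3][2]=7, U row3=(0, 0, 0, 9)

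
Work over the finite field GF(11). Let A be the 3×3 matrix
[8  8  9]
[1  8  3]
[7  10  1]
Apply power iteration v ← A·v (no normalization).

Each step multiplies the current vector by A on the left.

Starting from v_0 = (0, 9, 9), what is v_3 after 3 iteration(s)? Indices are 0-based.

v_3 = (8, 7, 4)

v_0 = (0, 9, 9).
v_1 = A·v_0 = (10, 0, 0).
v_2 = A·v_1 = (3, 10, 4).
v_3 = A·v_2 = (8, 7, 4).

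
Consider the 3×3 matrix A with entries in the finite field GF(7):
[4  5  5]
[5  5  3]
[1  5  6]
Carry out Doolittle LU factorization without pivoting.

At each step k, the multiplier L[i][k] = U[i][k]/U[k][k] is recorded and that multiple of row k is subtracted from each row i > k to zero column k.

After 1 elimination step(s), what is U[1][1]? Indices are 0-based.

U[1][1] = 4

k=0: U[0][0]=4
  eliminate (1,0): mult=3, new row 1: (0, 4, 2); set L[1][0]=3
  eliminate (2,0): mult=2, new row 2: (0, 2, 3); set L[2][0]=2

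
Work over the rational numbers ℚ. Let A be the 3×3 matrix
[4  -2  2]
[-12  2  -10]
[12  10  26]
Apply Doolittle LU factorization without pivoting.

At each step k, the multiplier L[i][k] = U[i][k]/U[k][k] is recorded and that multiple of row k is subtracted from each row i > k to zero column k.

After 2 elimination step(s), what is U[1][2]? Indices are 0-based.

k=0: U[0][0]=4
  eliminate (1,0): mult=-3, new row 1: (0, -4, -4); set L[1][0]=-3
  eliminate (2,0): mult=3, new row 2: (0, 16, 20); set L[2][0]=3
k=1: U[1][1]=-4
  eliminate (2,1): mult=-4, new row 2: (0, 0, 4); set L[2][1]=-4

U[1][2] = -4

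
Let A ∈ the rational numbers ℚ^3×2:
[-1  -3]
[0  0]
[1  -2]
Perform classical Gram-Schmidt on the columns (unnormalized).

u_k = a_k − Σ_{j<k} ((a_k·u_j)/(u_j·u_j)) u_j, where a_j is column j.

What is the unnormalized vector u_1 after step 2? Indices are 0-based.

u_1 = (-5/2, 0, -5/2)

Step 1: u_0 = a_0 = (-1, 0, 1).
Step 2: u_1 = a_1 − (1/2)·u_0 = (-5/2, 0, -5/2).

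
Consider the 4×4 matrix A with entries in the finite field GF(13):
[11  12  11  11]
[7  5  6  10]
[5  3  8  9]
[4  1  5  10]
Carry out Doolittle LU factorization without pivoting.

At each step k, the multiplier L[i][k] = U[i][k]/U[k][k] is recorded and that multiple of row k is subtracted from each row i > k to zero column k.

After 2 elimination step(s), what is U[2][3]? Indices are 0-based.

[col 0] pivot 11
  R1 -= 3*R0 → (0, 8, 12, 3)  (L[1][0] := 3)
  R2 -= 4*R0 → (0, 7, 3, 4)  (L[2][0] := 4)
  R3 -= 11*R0 → (0, 12, 1, 6)  (L[3][0] := 11)
[col 1] pivot 8
  R2 -= 9*R1 → (0, 0, 12, 3)  (L[2][1] := 9)
  R3 -= 8*R1 → (0, 0, 9, 8)  (L[3][1] := 8)

U[2][3] = 3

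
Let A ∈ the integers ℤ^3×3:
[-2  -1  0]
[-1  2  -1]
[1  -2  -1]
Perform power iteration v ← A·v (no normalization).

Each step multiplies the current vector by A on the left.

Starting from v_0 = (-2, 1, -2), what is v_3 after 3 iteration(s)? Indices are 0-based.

v_0 = (-2, 1, -2).
v_1 = A·v_0 = (3, 6, -2).
v_2 = A·v_1 = (-12, 11, -7).
v_3 = A·v_2 = (13, 41, -27).

v_3 = (13, 41, -27)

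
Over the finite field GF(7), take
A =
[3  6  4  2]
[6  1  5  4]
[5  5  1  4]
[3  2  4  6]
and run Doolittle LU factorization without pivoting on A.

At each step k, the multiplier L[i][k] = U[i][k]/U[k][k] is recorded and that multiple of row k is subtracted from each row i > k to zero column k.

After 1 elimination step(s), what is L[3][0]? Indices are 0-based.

[col 0] pivot 3
  R1 -= 2*R0 → (0, 3, 4, 0)  (L[1][0] := 2)
  R2 -= 4*R0 → (0, 2, 6, 3)  (L[2][0] := 4)
  R3 -= 1*R0 → (0, 3, 0, 4)  (L[3][0] := 1)

L[3][0] = 1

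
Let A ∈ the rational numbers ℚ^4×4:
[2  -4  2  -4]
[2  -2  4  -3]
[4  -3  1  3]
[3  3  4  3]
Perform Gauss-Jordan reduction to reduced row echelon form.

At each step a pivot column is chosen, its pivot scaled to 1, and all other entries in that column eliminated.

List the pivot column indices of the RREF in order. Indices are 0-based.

[1] R0 /= 2  ⇒  (1, -2, 1, -2)
     R1 -= 2·R0  ⇒  (0, 2, 2, 1)
     R2 -= 4·R0  ⇒  (0, 5, -3, 11)
     R3 -= 3·R0  ⇒  (0, 9, 1, 9)
[2] R1 /= 2  ⇒  (0, 1, 1, 1/2)
     R0 -= -2·R1  ⇒  (1, 0, 3, -1)
     R2 -= 5·R1  ⇒  (0, 0, -8, 17/2)
     R3 -= 9·R1  ⇒  (0, 0, -8, 9/2)
[3] R2 /= -8  ⇒  (0, 0, 1, -17/16)
     R0 -= 3·R2  ⇒  (1, 0, 0, 35/16)
     R1 -= 1·R2  ⇒  (0, 1, 0, 25/16)
     R3 -= -8·R2  ⇒  (0, 0, 0, -4)
[4] R3 /= -4  ⇒  (0, 0, 0, 1)
     R0 -= 35/16·R3  ⇒  (1, 0, 0, 0)
     R1 -= 25/16·R3  ⇒  (0, 1, 0, 0)
     R2 -= -17/16·R3  ⇒  (0, 0, 1, 0)

pivot columns: 0, 1, 2, 3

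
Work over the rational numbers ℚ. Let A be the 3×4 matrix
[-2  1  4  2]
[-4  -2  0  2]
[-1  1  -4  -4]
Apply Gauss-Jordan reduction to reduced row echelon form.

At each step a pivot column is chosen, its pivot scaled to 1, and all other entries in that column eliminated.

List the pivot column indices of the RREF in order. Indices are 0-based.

pivot(0,0)=-2: scale R0 → (1, -1/2, -2, -1)
  clear (1,0): R1 −= (-4)R0 → (0, -4, -8, -2)
  clear (2,0): R2 −= (-1)R0 → (0, 1/2, -6, -5)
pivot(1,1)=-4: scale R1 → (0, 1, 2, 1/2)
  clear (0,1): R0 −= (-1/2)R1 → (1, 0, -1, -3/4)
  clear (2,1): R2 −= (1/2)R1 → (0, 0, -7, -21/4)
pivot(2,2)=-7: scale R2 → (0, 0, 1, 3/4)
  clear (0,2): R0 −= (-1)R2 → (1, 0, 0, 0)
  clear (1,2): R1 −= (2)R2 → (0, 1, 0, -1)

pivot columns: 0, 1, 2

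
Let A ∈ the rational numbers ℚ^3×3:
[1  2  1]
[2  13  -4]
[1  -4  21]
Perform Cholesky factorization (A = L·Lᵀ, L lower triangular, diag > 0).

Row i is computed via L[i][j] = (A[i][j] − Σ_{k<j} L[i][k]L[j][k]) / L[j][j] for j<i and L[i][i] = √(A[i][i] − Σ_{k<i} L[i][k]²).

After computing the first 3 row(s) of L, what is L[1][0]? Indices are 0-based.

Step 1: L[0][0] = √(1) = 1.
  L[1][0] = (2) / L[0][0] = 2.
Step 2: L[1][1] = √(9) = 3.
  L[2][0] = (1) / L[0][0] = 1.
  L[2][1] = (-6) / L[1][1] = -2.
Step 3: L[2][2] = √(16) = 4.

L[1][0] = 2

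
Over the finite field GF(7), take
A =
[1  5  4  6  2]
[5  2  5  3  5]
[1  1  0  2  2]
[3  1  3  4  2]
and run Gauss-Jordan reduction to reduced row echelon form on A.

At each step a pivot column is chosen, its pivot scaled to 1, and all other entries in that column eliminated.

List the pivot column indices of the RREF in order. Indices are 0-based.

pivot(0,0)=1: scale R0 → (1, 5, 4, 6, 2)
  clear (1,0): R1 −= (5)R0 → (0, 5, 6, 1, 2)
  clear (2,0): R2 −= (1)R0 → (0, 3, 3, 3, 0)
  clear (3,0): R3 −= (3)R0 → (0, 0, 5, 0, 3)
pivot(1,1)=5: scale R1 → (0, 1, 4, 3, 6)
  clear (0,1): R0 −= (5)R1 → (1, 0, 5, 5, 0)
  clear (2,1): R2 −= (3)R1 → (0, 0, 5, 1, 3)
pivot(2,2)=5: scale R2 → (0, 0, 1, 3, 2)
  clear (0,2): R0 −= (5)R2 → (1, 0, 0, 4, 4)
  clear (1,2): R1 −= (4)R2 → (0, 1, 0, 5, 5)
  clear (3,2): R3 −= (5)R2 → (0, 0, 0, 6, 0)
pivot(3,3)=6: scale R3 → (0, 0, 0, 1, 0)
  clear (0,3): R0 −= (4)R3 → (1, 0, 0, 0, 4)
  clear (1,3): R1 −= (5)R3 → (0, 1, 0, 0, 5)
  clear (2,3): R2 −= (3)R3 → (0, 0, 1, 0, 2)

pivot columns: 0, 1, 2, 3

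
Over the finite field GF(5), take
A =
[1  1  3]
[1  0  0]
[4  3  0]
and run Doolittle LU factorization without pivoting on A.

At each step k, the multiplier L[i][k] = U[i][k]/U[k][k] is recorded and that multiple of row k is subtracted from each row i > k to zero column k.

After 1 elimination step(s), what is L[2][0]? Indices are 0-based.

Step 1: pivot at (0,0) is 1.
  row1 ← row1 − (1)·row0  ⇒  L[1][0]=1, U row1=(0, 4, 2)
  row2 ← row2 − (4)·row0  ⇒  L[2][0]=4, U row2=(0, 4, 3)

L[2][0] = 4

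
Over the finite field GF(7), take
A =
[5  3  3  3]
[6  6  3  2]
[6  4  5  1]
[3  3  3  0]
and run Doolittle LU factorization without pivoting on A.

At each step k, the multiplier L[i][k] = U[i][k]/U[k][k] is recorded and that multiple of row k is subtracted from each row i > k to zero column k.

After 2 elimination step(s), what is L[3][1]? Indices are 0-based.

L[3][1] = 4

[col 0] pivot 5
  R1 -= 4*R0 → (0, 1, 5, 4)  (L[1][0] := 4)
  R2 -= 4*R0 → (0, 6, 0, 3)  (L[2][0] := 4)
  R3 -= 2*R0 → (0, 4, 4, 1)  (L[3][0] := 2)
[col 1] pivot 1
  R2 -= 6*R1 → (0, 0, 5, 0)  (L[2][1] := 6)
  R3 -= 4*R1 → (0, 0, 5, 6)  (L[3][1] := 4)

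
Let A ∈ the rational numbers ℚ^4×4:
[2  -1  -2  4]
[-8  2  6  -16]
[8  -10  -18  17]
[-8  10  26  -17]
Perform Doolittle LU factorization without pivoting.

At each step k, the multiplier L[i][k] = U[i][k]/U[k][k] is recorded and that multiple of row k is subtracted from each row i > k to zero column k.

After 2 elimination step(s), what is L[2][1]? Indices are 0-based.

[col 0] pivot 2
  R1 -= -4*R0 → (0, -2, -2, 0)  (L[1][0] := -4)
  R2 -= 4*R0 → (0, -6, -10, 1)  (L[2][0] := 4)
  R3 -= -4*R0 → (0, 6, 18, -1)  (L[3][0] := -4)
[col 1] pivot -2
  R2 -= 3*R1 → (0, 0, -4, 1)  (L[2][1] := 3)
  R3 -= -3*R1 → (0, 0, 12, -1)  (L[3][1] := -3)

L[2][1] = 3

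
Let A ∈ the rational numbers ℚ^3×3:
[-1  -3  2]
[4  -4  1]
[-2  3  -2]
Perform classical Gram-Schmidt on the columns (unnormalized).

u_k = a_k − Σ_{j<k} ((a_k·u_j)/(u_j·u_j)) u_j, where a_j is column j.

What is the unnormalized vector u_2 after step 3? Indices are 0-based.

u_2 = (-60/353, -135/353, -240/353)

Step 1: u_0 = a_0 = (-1, 4, -2).
Step 2: u_1 = a_1 − (-19/21)·u_0 = (-82/21, -8/21, 25/21).
Step 3: u_2 = a_2 − (2/7)·u_0 − (-222/353)·u_1 = (-60/353, -135/353, -240/353).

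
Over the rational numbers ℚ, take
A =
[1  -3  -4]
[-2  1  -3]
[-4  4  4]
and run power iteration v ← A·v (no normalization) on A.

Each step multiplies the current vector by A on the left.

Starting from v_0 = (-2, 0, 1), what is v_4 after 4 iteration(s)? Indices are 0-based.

v_4 = (-1641, -873, 2380)

v_0 = (-2, 0, 1).
v_1 = A·v_0 = (-6, 1, 12).
v_2 = A·v_1 = (-57, -23, 76).
v_3 = A·v_2 = (-292, -137, 440).
v_4 = A·v_3 = (-1641, -873, 2380).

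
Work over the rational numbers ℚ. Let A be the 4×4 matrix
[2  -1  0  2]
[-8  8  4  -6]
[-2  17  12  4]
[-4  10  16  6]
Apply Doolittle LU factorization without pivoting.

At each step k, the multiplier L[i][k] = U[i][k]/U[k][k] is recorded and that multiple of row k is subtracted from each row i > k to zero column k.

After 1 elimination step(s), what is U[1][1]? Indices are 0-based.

[col 0] pivot 2
  R1 -= -4*R0 → (0, 4, 4, 2)  (L[1][0] := -4)
  R2 -= -1*R0 → (0, 16, 12, 6)  (L[2][0] := -1)
  R3 -= -2*R0 → (0, 8, 16, 10)  (L[3][0] := -2)

U[1][1] = 4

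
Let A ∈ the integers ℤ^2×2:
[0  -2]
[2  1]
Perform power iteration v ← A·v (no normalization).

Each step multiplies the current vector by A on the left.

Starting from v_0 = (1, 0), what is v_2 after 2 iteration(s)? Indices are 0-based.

v_2 = (-4, 2)

v_0 = (1, 0).
v_1 = A·v_0 = (0, 2).
v_2 = A·v_1 = (-4, 2).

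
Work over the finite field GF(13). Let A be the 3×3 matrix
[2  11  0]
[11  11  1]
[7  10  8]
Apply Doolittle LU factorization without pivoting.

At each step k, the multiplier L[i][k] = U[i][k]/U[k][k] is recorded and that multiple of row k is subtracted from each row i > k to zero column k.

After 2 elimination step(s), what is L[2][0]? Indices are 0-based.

L[2][0] = 10

Step 1: pivot at (0,0) is 2.
  row1 ← row1 − (12)·row0  ⇒  L[1][0]=12, U row1=(0, 9, 1)
  row2 ← row2 − (10)·row0  ⇒  L[2][0]=10, U row2=(0, 4, 8)
Step 2: pivot at (1,1) is 9.
  row2 ← row2 − (12)·row1  ⇒  L[2][1]=12, U row2=(0, 0, 9)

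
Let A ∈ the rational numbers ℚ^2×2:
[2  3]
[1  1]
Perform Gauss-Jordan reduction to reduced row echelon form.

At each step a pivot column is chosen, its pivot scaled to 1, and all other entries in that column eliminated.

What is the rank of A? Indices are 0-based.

[1] R0 /= 2  ⇒  (1, 3/2)
     R1 -= 1·R0  ⇒  (0, -1/2)
[2] R1 /= -1/2  ⇒  (0, 1)
     R0 -= 3/2·R1  ⇒  (1, 0)

rank = 2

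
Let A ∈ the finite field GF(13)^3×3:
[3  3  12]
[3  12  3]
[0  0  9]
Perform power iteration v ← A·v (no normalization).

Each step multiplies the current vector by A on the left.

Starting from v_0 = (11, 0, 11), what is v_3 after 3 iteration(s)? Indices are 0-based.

v_0 = (11, 0, 11).
v_1 = A·v_0 = (9, 1, 8).
v_2 = A·v_1 = (9, 11, 7).
v_3 = A·v_2 = (1, 11, 11).

v_3 = (1, 11, 11)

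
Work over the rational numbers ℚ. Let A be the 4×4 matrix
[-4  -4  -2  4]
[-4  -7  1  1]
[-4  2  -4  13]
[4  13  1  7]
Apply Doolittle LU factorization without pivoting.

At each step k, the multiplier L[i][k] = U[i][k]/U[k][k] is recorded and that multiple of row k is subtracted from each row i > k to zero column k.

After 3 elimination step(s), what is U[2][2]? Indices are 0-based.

U[2][2] = 4

[col 0] pivot -4
  R1 -= 1*R0 → (0, -3, 3, -3)  (L[1][0] := 1)
  R2 -= 1*R0 → (0, 6, -2, 9)  (L[2][0] := 1)
  R3 -= -1*R0 → (0, 9, -1, 11)  (L[3][0] := -1)
[col 1] pivot -3
  R2 -= -2*R1 → (0, 0, 4, 3)  (L[2][1] := -2)
  R3 -= -3*R1 → (0, 0, 8, 2)  (L[3][1] := -3)
[col 2] pivot 4
  R3 -= 2*R2 → (0, 0, 0, -4)  (L[3][2] := 2)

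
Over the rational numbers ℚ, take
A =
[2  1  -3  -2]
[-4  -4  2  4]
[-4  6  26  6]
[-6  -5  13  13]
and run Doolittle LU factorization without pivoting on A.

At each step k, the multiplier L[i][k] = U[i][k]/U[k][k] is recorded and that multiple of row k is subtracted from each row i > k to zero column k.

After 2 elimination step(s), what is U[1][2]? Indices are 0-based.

U[1][2] = -4

Step 1: pivot at (0,0) is 2.
  row1 ← row1 − (-2)·row0  ⇒  L[1][0]=-2, U row1=(0, -2, -4, 0)
  row2 ← row2 − (-2)·row0  ⇒  L[2][0]=-2, U row2=(0, 8, 20, 2)
  row3 ← row3 − (-3)·row0  ⇒  L[3][0]=-3, U row3=(0, -2, 4, 7)
Step 2: pivot at (1,1) is -2.
  row2 ← row2 − (-4)·row1  ⇒  L[2][1]=-4, U row2=(0, 0, 4, 2)
  row3 ← row3 − (1)·row1  ⇒  L[3][1]=1, U row3=(0, 0, 8, 7)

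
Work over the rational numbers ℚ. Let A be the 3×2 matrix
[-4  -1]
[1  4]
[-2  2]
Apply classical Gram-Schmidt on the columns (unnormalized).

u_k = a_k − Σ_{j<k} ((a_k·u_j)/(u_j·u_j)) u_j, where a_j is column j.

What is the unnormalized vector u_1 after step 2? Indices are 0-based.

Step 1: u_0 = a_0 = (-4, 1, -2).
Step 2: u_1 = a_1 − (4/21)·u_0 = (-5/21, 80/21, 50/21).

u_1 = (-5/21, 80/21, 50/21)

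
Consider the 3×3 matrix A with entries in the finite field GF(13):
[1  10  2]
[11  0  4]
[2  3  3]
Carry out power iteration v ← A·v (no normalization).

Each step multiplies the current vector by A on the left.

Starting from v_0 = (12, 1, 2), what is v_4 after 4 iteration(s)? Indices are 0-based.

v_0 = (12, 1, 2).
v_1 = A·v_0 = (0, 10, 7).
v_2 = A·v_1 = (10, 2, 12).
v_3 = A·v_2 = (2, 2, 10).
v_4 = A·v_3 = (3, 10, 1).

v_4 = (3, 10, 1)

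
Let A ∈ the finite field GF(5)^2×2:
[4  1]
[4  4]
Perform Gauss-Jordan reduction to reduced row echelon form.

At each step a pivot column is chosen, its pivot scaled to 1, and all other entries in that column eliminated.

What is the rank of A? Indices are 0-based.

rank = 2

[1] R0 /= 4  ⇒  (1, 4)
     R1 -= 4·R0  ⇒  (0, 3)
[2] R1 /= 3  ⇒  (0, 1)
     R0 -= 4·R1  ⇒  (1, 0)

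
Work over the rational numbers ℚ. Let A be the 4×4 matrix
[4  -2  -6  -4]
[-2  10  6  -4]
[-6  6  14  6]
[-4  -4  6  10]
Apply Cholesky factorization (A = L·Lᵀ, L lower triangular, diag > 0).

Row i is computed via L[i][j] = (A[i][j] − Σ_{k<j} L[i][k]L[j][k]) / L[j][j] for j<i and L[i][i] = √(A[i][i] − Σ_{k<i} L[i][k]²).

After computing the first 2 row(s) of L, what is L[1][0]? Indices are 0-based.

L[1][0] = -1

Step 1: L[0][0] = √(4) = 2.
  L[1][0] = (-2) / L[0][0] = -1.
Step 2: L[1][1] = √(9) = 3.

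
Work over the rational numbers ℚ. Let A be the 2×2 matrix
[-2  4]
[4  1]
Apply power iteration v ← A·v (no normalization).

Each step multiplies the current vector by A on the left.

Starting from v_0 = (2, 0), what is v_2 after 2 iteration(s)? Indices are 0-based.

v_0 = (2, 0).
v_1 = A·v_0 = (-4, 8).
v_2 = A·v_1 = (40, -8).

v_2 = (40, -8)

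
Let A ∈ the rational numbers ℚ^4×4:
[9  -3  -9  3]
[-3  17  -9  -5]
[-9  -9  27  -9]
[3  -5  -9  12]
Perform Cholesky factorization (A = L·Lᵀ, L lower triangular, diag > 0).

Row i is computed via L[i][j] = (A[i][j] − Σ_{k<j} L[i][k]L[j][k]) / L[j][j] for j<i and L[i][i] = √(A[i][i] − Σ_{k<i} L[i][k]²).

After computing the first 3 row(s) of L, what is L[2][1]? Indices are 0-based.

Step 1: L[0][0] = √(9) = 3.
  L[1][0] = (-3) / L[0][0] = -1.
Step 2: L[1][1] = √(16) = 4.
  L[2][0] = (-9) / L[0][0] = -3.
  L[2][1] = (-12) / L[1][1] = -3.
Step 3: L[2][2] = √(9) = 3.

L[2][1] = -3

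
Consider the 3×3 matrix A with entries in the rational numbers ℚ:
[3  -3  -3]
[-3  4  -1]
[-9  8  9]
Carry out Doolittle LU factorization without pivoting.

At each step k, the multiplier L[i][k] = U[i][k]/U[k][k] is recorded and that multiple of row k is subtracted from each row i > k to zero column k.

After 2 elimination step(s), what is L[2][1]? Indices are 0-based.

L[2][1] = -1

[col 0] pivot 3
  R1 -= -1*R0 → (0, 1, -4)  (L[1][0] := -1)
  R2 -= -3*R0 → (0, -1, 0)  (L[2][0] := -3)
[col 1] pivot 1
  R2 -= -1*R1 → (0, 0, -4)  (L[2][1] := -1)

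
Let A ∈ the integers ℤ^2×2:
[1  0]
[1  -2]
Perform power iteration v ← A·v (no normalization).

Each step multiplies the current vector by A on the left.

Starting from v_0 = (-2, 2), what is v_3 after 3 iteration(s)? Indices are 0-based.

v_3 = (-2, -22)

v_0 = (-2, 2).
v_1 = A·v_0 = (-2, -6).
v_2 = A·v_1 = (-2, 10).
v_3 = A·v_2 = (-2, -22).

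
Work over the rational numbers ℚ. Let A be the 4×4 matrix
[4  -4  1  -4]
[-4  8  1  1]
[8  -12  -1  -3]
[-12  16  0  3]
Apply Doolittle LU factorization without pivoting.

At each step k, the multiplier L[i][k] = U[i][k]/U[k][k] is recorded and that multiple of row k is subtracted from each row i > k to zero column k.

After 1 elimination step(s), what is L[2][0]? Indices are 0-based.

L[2][0] = 2

[col 0] pivot 4
  R1 -= -1*R0 → (0, 4, 2, -3)  (L[1][0] := -1)
  R2 -= 2*R0 → (0, -4, -3, 5)  (L[2][0] := 2)
  R3 -= -3*R0 → (0, 4, 3, -9)  (L[3][0] := -3)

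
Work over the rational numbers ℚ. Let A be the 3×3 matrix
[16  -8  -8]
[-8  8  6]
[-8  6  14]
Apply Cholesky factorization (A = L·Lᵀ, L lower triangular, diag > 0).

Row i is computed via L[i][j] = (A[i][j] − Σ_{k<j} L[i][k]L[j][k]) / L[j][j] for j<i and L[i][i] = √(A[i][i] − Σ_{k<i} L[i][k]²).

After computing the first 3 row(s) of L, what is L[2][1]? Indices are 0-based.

Step 1: L[0][0] = √(16) = 4.
  L[1][0] = (-8) / L[0][0] = -2.
Step 2: L[1][1] = √(4) = 2.
  L[2][0] = (-8) / L[0][0] = -2.
  L[2][1] = (2) / L[1][1] = 1.
Step 3: L[2][2] = √(9) = 3.

L[2][1] = 1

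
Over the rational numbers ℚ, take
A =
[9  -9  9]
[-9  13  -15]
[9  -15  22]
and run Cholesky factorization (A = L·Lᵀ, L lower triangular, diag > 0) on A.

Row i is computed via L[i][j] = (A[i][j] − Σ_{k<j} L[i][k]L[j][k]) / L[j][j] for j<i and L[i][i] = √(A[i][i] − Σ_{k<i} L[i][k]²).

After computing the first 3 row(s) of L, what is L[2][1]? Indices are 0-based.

L[2][1] = -3

Step 1: L[0][0] = √(9) = 3.
  L[1][0] = (-9) / L[0][0] = -3.
Step 2: L[1][1] = √(4) = 2.
  L[2][0] = (9) / L[0][0] = 3.
  L[2][1] = (-6) / L[1][1] = -3.
Step 3: L[2][2] = √(4) = 2.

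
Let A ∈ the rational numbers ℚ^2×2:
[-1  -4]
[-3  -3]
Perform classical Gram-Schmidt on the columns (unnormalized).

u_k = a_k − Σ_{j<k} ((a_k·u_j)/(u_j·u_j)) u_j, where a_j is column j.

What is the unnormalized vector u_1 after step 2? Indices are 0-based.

Step 1: u_0 = a_0 = (-1, -3).
Step 2: u_1 = a_1 − (13/10)·u_0 = (-27/10, 9/10).

u_1 = (-27/10, 9/10)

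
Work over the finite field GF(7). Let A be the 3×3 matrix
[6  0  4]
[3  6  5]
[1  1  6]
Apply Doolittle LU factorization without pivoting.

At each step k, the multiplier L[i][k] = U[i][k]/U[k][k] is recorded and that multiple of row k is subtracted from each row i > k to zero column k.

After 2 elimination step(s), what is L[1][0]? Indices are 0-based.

k=0: U[0][0]=6
  eliminate (1,0): mult=4, new row 1: (0, 6, 3); set L[1][0]=4
  eliminate (2,0): mult=6, new row 2: (0, 1, 3); set L[2][0]=6
k=1: U[1][1]=6
  eliminate (2,1): mult=6, new row 2: (0, 0, 6); set L[2][1]=6

L[1][0] = 4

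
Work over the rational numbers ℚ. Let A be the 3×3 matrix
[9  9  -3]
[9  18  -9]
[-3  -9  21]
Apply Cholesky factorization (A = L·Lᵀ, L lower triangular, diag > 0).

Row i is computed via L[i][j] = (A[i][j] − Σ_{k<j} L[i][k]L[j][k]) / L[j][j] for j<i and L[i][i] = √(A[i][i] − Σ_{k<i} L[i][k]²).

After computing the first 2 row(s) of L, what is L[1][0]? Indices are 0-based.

L[1][0] = 3

Step 1: L[0][0] = √(9) = 3.
  L[1][0] = (9) / L[0][0] = 3.
Step 2: L[1][1] = √(9) = 3.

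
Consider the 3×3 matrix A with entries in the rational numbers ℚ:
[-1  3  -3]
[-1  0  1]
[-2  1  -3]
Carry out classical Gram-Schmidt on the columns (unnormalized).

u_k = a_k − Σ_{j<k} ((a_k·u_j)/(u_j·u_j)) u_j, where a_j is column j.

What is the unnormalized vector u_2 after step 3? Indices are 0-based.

u_2 = (11/35, 11/7, -33/35)

Step 1: u_0 = a_0 = (-1, -1, -2).
Step 2: u_1 = a_1 − (-5/6)·u_0 = (13/6, -5/6, -2/3).
Step 3: u_2 = a_2 − (4/3)·u_0 − (-32/35)·u_1 = (11/35, 11/7, -33/35).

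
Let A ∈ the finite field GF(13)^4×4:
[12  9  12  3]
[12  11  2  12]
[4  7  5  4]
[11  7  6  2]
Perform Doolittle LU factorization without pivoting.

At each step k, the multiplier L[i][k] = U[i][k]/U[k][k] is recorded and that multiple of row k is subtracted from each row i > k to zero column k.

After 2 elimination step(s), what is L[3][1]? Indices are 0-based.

k=0: U[0][0]=12
  eliminate (1,0): mult=1, new row 1: (0, 2, 3, 9); set L[1][0]=1
  eliminate (2,0): mult=9, new row 2: (0, 4, 1, 3); set L[2][0]=9
  eliminate (3,0): mult=2, new row 3: (0, 2, 8, 9); set L[3][0]=2
k=1: U[1][1]=2
  eliminate (2,1): mult=2, new row 2: (0, 0, 8, 11); set L[2][1]=2
  eliminate (3,1): mult=1, new row 3: (0, 0, 5, 0); set L[3][1]=1

L[3][1] = 1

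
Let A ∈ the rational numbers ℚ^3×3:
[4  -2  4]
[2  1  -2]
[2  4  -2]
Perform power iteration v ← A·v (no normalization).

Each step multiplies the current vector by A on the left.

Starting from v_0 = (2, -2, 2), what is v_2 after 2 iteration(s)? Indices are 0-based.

v_2 = (52, 54, 48)

v_0 = (2, -2, 2).
v_1 = A·v_0 = (20, -2, -8).
v_2 = A·v_1 = (52, 54, 48).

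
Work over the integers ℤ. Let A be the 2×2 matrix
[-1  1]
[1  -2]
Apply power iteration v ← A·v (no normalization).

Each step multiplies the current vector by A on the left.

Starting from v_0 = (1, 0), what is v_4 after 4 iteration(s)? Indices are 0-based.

v_4 = (13, -21)

v_0 = (1, 0).
v_1 = A·v_0 = (-1, 1).
v_2 = A·v_1 = (2, -3).
v_3 = A·v_2 = (-5, 8).
v_4 = A·v_3 = (13, -21).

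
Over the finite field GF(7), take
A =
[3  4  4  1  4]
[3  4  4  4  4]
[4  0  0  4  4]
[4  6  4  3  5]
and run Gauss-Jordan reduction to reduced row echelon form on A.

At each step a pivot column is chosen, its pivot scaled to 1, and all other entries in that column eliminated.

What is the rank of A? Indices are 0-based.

pivot(0,0)=3: scale R0 → (1, 6, 6, 5, 6)
  clear (1,0): R1 −= (3)R0 → (0, 0, 0, 3, 0)
  clear (2,0): R2 −= (4)R0 → (0, 4, 4, 5, 1)
  clear (3,0): R3 −= (4)R0 → (0, 3, 1, 4, 2)
pivot(1,1): swap R1↔R2
pivot(1,1)=4: scale R1 → (0, 1, 1, 3, 2)
  clear (0,1): R0 −= (6)R1 → (1, 0, 0, 1, 1)
  clear (3,1): R3 −= (3)R1 → (0, 0, 5, 2, 3)
pivot(2,2): swap R2↔R3
pivot(2,2)=5: scale R2 → (0, 0, 1, 6, 2)
  clear (1,2): R1 −= (1)R2 → (0, 1, 0, 4, 0)
pivot(3,3)=3: scale R3 → (0, 0, 0, 1, 0)
  clear (0,3): R0 −= (1)R3 → (1, 0, 0, 0, 1)
  clear (1,3): R1 −= (4)R3 → (0, 1, 0, 0, 0)
  clear (2,3): R2 −= (6)R3 → (0, 0, 1, 0, 2)

rank = 4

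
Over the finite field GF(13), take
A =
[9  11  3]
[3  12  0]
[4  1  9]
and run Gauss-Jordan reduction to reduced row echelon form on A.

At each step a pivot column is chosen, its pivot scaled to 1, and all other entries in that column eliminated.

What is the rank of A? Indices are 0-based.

rank = 3

step 1: normalize row 0 (÷9) = (1, 7, 9)
  row 1: subtract 3×row0 = (0, 4, 12)
  row 2: subtract 4×row0 = (0, 12, 12)
step 2: normalize row 1 (÷4) = (0, 1, 3)
  row 0: subtract 7×row1 = (1, 0, 1)
  row 2: subtract 12×row1 = (0, 0, 2)
step 3: normalize row 2 (÷2) = (0, 0, 1)
  row 0: subtract 1×row2 = (1, 0, 0)
  row 1: subtract 3×row2 = (0, 1, 0)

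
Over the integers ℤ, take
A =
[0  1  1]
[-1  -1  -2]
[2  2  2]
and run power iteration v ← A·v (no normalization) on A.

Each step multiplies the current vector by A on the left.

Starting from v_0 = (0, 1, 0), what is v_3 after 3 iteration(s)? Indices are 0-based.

v_3 = (0, -5, 2)

v_0 = (0, 1, 0).
v_1 = A·v_0 = (1, -1, 2).
v_2 = A·v_1 = (1, -4, 4).
v_3 = A·v_2 = (0, -5, 2).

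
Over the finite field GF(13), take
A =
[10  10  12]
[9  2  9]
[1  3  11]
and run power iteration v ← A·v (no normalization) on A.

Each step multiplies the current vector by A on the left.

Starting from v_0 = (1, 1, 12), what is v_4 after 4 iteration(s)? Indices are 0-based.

v_4 = (3, 8, 9)

v_0 = (1, 1, 12).
v_1 = A·v_0 = (8, 2, 6).
v_2 = A·v_1 = (3, 0, 2).
v_3 = A·v_2 = (2, 6, 12).
v_4 = A·v_3 = (3, 8, 9).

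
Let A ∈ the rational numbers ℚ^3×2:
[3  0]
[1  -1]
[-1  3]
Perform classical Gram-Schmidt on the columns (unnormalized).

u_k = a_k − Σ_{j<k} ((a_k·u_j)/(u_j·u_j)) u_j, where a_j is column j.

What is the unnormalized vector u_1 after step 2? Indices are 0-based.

Step 1: u_0 = a_0 = (3, 1, -1).
Step 2: u_1 = a_1 − (-4/11)·u_0 = (12/11, -7/11, 29/11).

u_1 = (12/11, -7/11, 29/11)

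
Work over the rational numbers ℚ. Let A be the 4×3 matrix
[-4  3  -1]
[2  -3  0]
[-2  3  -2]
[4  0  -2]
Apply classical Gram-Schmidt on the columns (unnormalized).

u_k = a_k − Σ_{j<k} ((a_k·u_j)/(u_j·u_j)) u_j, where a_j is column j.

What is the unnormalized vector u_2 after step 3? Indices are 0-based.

u_2 = (-4/7, -9/7, -5/7, -2/7)

Step 1: u_0 = a_0 = (-4, 2, -2, 4).
Step 2: u_1 = a_1 − (-3/5)·u_0 = (3/5, -9/5, 9/5, 12/5).
Step 3: u_2 = a_2 − (0)·u_0 − (-5/7)·u_1 = (-4/7, -9/7, -5/7, -2/7).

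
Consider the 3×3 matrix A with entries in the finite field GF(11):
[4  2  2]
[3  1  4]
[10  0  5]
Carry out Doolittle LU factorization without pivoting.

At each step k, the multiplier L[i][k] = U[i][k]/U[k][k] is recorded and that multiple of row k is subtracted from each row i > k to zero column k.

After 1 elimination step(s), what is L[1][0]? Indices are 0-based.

L[1][0] = 9

[col 0] pivot 4
  R1 -= 9*R0 → (0, 5, 8)  (L[1][0] := 9)
  R2 -= 8*R0 → (0, 6, 0)  (L[2][0] := 8)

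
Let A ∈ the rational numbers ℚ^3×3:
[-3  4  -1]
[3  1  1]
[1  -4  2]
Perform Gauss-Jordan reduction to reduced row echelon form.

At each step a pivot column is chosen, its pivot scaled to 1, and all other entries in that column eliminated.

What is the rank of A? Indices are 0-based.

[1] R0 /= -3  ⇒  (1, -4/3, 1/3)
     R1 -= 3·R0  ⇒  (0, 5, 0)
     R2 -= 1·R0  ⇒  (0, -8/3, 5/3)
[2] R1 /= 5  ⇒  (0, 1, 0)
     R0 -= -4/3·R1  ⇒  (1, 0, 1/3)
     R2 -= -8/3·R1  ⇒  (0, 0, 5/3)
[3] R2 /= 5/3  ⇒  (0, 0, 1)
     R0 -= 1/3·R2  ⇒  (1, 0, 0)

rank = 3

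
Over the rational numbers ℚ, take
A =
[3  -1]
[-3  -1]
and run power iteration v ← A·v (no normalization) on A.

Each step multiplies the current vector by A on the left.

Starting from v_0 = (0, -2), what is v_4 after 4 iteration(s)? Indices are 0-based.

v_4 = (64, -56)

v_0 = (0, -2).
v_1 = A·v_0 = (2, 2).
v_2 = A·v_1 = (4, -8).
v_3 = A·v_2 = (20, -4).
v_4 = A·v_3 = (64, -56).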